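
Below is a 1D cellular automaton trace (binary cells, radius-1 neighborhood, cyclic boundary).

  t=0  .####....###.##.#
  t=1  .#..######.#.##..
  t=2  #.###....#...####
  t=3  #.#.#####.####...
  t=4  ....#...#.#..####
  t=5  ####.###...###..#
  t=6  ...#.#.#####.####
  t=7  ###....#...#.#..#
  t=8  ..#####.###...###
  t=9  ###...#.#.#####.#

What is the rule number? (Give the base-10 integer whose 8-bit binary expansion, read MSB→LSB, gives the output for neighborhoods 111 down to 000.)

91

  [7] ### => .  t=0,i=2
  [6] ##. => #  t=0,i=4
  [5] #.# => .  t=0,i=0
  [4] #.. => #  t=0,i=5
  [3] .## => #  t=0,i=1
  [2] .#. => .  t=0,i=16
  [1] ..# => #  t=0,i=8
  [0] ... => #  t=0,i=6
  bits 01011011 = 91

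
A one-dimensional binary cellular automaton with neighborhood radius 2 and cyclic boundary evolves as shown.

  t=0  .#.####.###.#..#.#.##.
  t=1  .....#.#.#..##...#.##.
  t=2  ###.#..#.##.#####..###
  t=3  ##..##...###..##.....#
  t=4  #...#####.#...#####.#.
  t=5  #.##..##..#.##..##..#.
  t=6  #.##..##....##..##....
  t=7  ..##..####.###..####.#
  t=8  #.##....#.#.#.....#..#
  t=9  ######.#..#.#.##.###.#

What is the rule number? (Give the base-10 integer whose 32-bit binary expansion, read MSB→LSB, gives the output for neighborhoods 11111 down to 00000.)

3379786333

  ##### -> #   bit 31 = 1  t=2,i=0
  ####. -> #   bit 30 = 1  t=0,i=5
  ###.# -> .   bit 29 = 0  t=0,i=6
  ###.. -> .   bit 28 = 0  t=2,i=16
  ##.## -> #   bit 27 = 1  t=0,i=7
  ##.#. -> .   bit 26 = 0  t=0,i=11
  ##..# -> .   bit 25 = 0  t=0,i=21
  ##... -> #   bit 24 = 1  t=1,i=14
  #.### -> .   bit 23 = 0  t=0,i=3
  #.##. -> #   bit 22 = 1  t=0,i=19
  #.#.# -> #   bit 21 = 1  t=0,i=17
  #.#.. -> #   bit 20 = 1  t=0,i=12
  #..## -> .   bit 19 = 0  t=1,i=11
  #..#. -> .   bit 18 = 0  t=0,i=0
  #...# -> #   bit 17 = 1  t=1,i=15
  #.... -> #   bit 16 = 1  t=1,i=0
  .#### -> .   bit 15 = 0  t=0,i=4
  .###. -> #   bit 14 = 1  t=0,i=9
  .##.# -> #   bit 13 = 1  t=2,i=10
  .##.. -> #   bit 12 = 1  t=0,i=20
  .#.## -> .   bit 11 = 0  t=0,i=2
  .#.#. -> .   bit 10 = 0  t=0,i=16
  .#..# -> #   bit 9 = 1  t=0,i=13
  .#... -> .   bit 8 = 0  t=4,i=1
  ..### -> .   bit 7 = 0  t=2,i=19
  ..##. -> #   bit 6 = 1  t=1,i=12
  ..#.# -> .   bit 5 = 0  t=0,i=1
  ..#.. -> #   bit 4 = 1  t=8,i=18
  ...## -> #   bit 3 = 1  t=3,i=8
  ...#. -> #   bit 2 = 1  t=1,i=4
  ....# -> .   bit 1 = 0  t=1,i=3
  ..... -> #   bit 0 = 1  t=1,i=1
  bits 11001001011100110111001001011101 = 3379786333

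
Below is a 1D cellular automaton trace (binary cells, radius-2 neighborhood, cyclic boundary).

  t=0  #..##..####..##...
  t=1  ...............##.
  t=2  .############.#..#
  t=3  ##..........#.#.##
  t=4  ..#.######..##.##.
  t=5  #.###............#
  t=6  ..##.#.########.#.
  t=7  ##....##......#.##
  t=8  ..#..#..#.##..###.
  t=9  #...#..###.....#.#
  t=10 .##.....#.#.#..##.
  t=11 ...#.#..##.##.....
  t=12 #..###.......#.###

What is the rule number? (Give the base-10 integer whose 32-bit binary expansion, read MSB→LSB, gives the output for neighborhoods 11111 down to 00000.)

563498281

  #####|.  b31=0 t=2,i=3
  ####.|.  b30=0 t=0,i=9
  ###.#|#  b29=1 t=2,i=12
  ###..|.  b28=0 t=0,i=10
  ##.##|.  b27=0 t=4,i=14
  ##.#.|.  b26=0 t=2,i=13
  ##..#|.  b25=0 t=0,i=5
  ##...|#  b24=1 t=0,i=15
  #.###|#  b23=1 t=2,i=1
  #.##.|.  b22=0 t=4,i=15
  #.#.#|.  b21=0 t=3,i=14
  #.#..|#  b20=1 t=2,i=14
  #..##|.  b19=0 t=0,i=2
  #..#.|#  b18=1 t=2,i=16
  #...#|#  b17=1 t=0,i=16
  #....|.  b16=0 t=1,i=0
  .####|.  b15=0 t=0,i=8
  .###.|#  b14=1 t=5,i=3
  .##.#|.  b13=0 t=4,i=13
  .##..|.  b12=0 t=0,i=4
  .#.##|#  b11=1 t=2,i=0
  .#.#.|#  b10=1 t=3,i=13
  .#..#|.  b9=0 t=0,i=1
  .#...|#  b8=1 t=6,i=17
  ..###|.  b7=0 t=0,i=7
  ..##.|.  b6=0 t=0,i=3
  ..#.#|#  b5=1 t=2,i=17
  ..#..|.  b4=0 t=0,i=0
  ...##|#  b3=1 t=1,i=14
  ...#.|.  b2=0 t=0,i=17
  ....#|.  b1=0 t=1,i=13
  .....|#  b0=1 t=1,i=1
  bits 00100001100101100100110100101001 = 563498281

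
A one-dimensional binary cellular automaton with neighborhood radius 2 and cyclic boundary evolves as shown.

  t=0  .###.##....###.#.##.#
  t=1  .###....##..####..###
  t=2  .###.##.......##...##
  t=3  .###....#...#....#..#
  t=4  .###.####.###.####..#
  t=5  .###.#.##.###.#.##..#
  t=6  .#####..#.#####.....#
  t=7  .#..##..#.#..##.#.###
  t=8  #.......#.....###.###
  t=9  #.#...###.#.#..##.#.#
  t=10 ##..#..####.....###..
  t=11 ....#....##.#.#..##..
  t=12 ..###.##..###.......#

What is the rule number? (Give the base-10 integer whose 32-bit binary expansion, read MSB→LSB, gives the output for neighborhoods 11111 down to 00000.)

  [31] ##### => .  t=6,i=3
  [30] ####. => #  t=1,i=14
  [29] ###.# => #  t=0,i=3
  [28] ###.. => #  t=1,i=3
  [27] ##.## => .  t=0,i=4
  [26] ##.#. => #  t=0,i=14
  [25] ##..# => .  t=1,i=10
  [24] ##... => .  t=0,i=7
  [23] #.### => #  t=0,i=1
  [22] #.##. => .  t=0,i=5
  [21] #.#.# => #  t=0,i=15
  [20] #.#.. => .  t=7,i=1
  [19] #..## => .  t=1,i=11
  [18] #..#. => .  t=3,i=19
  [17] #...# => #  t=2,i=17
  [16] #.... => #  t=0,i=8
  [15] .#### => .  t=1,i=13
  [14] .###. => #  t=0,i=2
  [13] .##.# => #  t=0,i=18
  [12] .##.. => .  t=0,i=6
  [11] .#.## => .  t=0,i=0
  [10] .#.#. => .  t=7,i=9
  [9] .#..# => .  t=3,i=18
  [8] .#... => .  t=3,i=9
  [7] ..### => .  t=0,i=11
  [6] ..##. => .  t=1,i=8
  [5] ..#.# => #  t=3,i=20
  [4] ..#.. => #  t=3,i=8
  [3] ...## => .  t=0,i=10
  [2] ...#. => #  t=3,i=7
  [1] ....# => #  t=0,i=9
  [0] ..... => .  t=2,i=9
  bits 01110100101000110110000000110110 = 1956864054

1956864054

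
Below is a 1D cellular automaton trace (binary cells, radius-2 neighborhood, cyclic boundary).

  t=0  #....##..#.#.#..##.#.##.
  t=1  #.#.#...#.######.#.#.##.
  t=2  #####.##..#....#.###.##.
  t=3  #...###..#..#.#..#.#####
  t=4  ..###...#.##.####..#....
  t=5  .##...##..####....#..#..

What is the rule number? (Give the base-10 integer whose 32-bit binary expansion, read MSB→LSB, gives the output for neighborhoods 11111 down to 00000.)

  [31] ##### => .  t=1,i=12
  [30] ####. => .  t=1,i=14
  [29] ###.# => #  t=1,i=15
  [28] ###.. => .  t=3,i=0
  [27] ##.## => #  t=2,i=5
  [26] ##.#. => .  t=0,i=18
  [25] ##..# => .  t=0,i=7
  [24] ##... => .  t=3,i=1
  [23] #.### => #  t=1,i=10
  [22] #.##. => #  t=0,i=21
  [21] #.#.# => #  t=0,i=11
  [20] #.#.. => #  t=0,i=0
  [19] #..## => #  t=0,i=15
  [18] #..#. => #  t=0,i=8
  [17] #...# => #  t=1,i=6
  [16] #.... => #  t=0,i=2
  [15] .#### => .  t=1,i=11
  [14] .###. => .  t=2,i=18
  [13] .##.# => #  t=0,i=17
  [12] .##.. => .  t=0,i=6
  [11] .#.## => .  t=0,i=20
  [10] .#.#. => #  t=0,i=10
  [9] .#..# => #  t=0,i=14
  [8] .#... => .  t=0,i=1
  [7] ..### => #  t=3,i=4
  [6] ..##. => .  t=0,i=5
  [5] ..#.# => .  t=0,i=9
  [4] ..#.. => .  t=2,i=10
  [3] ...## => #  t=0,i=4
  [2] ...#. => #  t=1,i=7
  [1] ....# => .  t=0,i=3
  [0] ..... => .  t=4,i=22
  bits 00101000111111110010011010001100 = 687810188

687810188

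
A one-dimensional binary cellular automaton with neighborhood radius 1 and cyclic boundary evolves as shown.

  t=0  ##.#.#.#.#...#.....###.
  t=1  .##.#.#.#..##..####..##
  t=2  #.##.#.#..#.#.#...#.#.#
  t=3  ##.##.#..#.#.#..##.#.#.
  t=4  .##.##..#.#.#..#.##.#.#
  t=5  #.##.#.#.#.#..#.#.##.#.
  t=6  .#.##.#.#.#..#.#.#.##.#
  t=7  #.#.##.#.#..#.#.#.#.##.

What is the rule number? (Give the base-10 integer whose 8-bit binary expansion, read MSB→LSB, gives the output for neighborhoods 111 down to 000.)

  nb ###: next=.  (t=0,i=20, bit7=0)
  nb ##.: next=#  (t=0,i=1, bit6=1)
  nb #.#: next=#  (t=0,i=2, bit5=1)
  nb #..: next=.  (t=0,i=10, bit4=0)
  nb .##: next=.  (t=0,i=0, bit3=0)
  nb .#.: next=.  (t=0,i=3, bit2=0)
  nb ..#: next=#  (t=0,i=12, bit1=1)
  nb ...: next=#  (t=0,i=11, bit0=1)
  bits 01100011 = 99

99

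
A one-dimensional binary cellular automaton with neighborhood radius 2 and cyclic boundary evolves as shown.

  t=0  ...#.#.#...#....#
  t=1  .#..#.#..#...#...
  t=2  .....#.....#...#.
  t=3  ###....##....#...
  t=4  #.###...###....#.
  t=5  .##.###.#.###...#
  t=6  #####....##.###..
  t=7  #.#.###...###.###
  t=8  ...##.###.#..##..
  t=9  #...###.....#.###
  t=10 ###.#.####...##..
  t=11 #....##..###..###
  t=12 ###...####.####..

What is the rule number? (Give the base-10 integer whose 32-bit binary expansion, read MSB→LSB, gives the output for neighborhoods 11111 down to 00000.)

2613787777

  [31] ##### => #  t=6,i=2
  [30] ####. => .  t=6,i=3
  [29] ###.# => .  t=5,i=6
  [28] ###.. => #  t=3,i=2
  [27] ##.## => #  t=5,i=3
  [26] ##.#. => .  t=5,i=7
  [25] ##..# => #  t=6,i=15
  [24] ##... => #  t=3,i=3
  [23] #.### => #  t=4,i=2
  [22] #.##. => #  t=5,i=1
  [21] #.#.# => .  t=0,i=5
  [20] #.#.. => .  t=0,i=7
  [19] #..## => #  t=6,i=16
  [18] #..#. => .  t=1,i=3
  [17] #...# => #  t=0,i=1
  [16] #.... => #  t=0,i=13
  [15] .#### => .  t=6,i=1
  [14] .###. => .  t=3,i=1
  [13] .##.# => #  t=5,i=2
  [12] .##.. => #  t=3,i=8
  [11] .#.## => #  t=4,i=1
  [10] .#.#. => #  t=0,i=4
  [9] .#..# => .  t=1,i=2
  [8] .#... => .  t=0,i=0
  [7] ..### => #  t=3,i=0
  [6] ..##. => .  t=3,i=7
  [5] ..#.# => .  t=0,i=3
  [4] ..#.. => .  t=0,i=11
  [3] ...## => .  t=3,i=6
  [2] ...#. => .  t=0,i=2
  [1] ....# => .  t=0,i=14
  [0] ..... => #  t=2,i=1
  bits 10011011110010110011110010000001 = 2613787777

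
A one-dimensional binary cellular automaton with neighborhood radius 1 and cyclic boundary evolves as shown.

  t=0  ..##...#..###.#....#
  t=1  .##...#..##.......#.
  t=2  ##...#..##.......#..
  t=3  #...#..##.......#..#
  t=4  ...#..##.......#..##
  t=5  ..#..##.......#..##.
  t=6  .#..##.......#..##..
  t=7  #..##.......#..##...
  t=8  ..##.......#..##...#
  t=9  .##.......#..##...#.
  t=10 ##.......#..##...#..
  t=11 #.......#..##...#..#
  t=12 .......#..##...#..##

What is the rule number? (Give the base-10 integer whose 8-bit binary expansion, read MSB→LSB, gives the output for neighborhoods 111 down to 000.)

  ###|.  b7=0 t=0,i=11
  ##.|.  b6=0 t=0,i=3
  #.#|.  b5=0 t=0,i=13
  #..|.  b4=0 t=0,i=0
  .##|#  b3=1 t=0,i=2
  .#.|.  b2=0 t=0,i=7
  ..#|#  b1=1 t=0,i=1
  ...|.  b0=0 t=0,i=5
  bits 00001010 = 10

10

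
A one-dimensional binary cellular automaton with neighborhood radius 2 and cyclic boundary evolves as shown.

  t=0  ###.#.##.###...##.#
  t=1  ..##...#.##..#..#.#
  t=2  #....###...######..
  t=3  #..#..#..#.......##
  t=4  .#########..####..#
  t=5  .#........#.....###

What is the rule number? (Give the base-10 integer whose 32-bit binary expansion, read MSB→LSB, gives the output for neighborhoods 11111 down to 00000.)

  ##### -> .   bit 31 = 0  t=2,i=13
  ####. -> .   bit 30 = 0  t=0,i=1
  ###.# -> #   bit 29 = 1  t=0,i=2
  ###.. -> .   bit 28 = 0  t=0,i=11
  ##.## -> .   bit 27 = 0  t=0,i=8
  ##.#. -> #   bit 26 = 1  t=0,i=3
  ##..# -> #   bit 25 = 1  t=1,i=11
  ##... -> .   bit 24 = 0  t=0,i=12
  #.### -> #   bit 23 = 1  t=0,i=9
  #.##. -> .   bit 22 = 0  t=0,i=6
  #.#.# -> .   bit 21 = 0  t=0,i=4
  #.#.. -> .   bit 20 = 0  t=1,i=18
  #..## -> .   bit 19 = 0  t=1,i=1
  #..#. -> #   bit 18 = 1  t=1,i=12
  #...# -> #   bit 17 = 1  t=0,i=13
  #.... -> .   bit 16 = 0  t=2,i=2
  .#### -> .   bit 15 = 0  t=0,i=0
  .###. -> #   bit 14 = 1  t=0,i=10
  .##.# -> #   bit 13 = 1  t=0,i=7
  .##.. -> .   bit 12 = 0  t=1,i=3
  .#.## -> .   bit 11 = 0  t=0,i=5
  .#.#. -> .   bit 10 = 0  t=1,i=17
  .#..# -> #   bit 9 = 1  t=1,i=0
  .#... -> .   bit 8 = 0  t=2,i=1
  ..### -> .   bit 7 = 0  t=2,i=5
  ..##. -> .   bit 6 = 0  t=0,i=15
  ..#.# -> #   bit 5 = 1  t=1,i=7
  ..#.. -> #   bit 4 = 1  t=1,i=13
  ...## -> .   bit 3 = 0  t=0,i=14
  ...#. -> #   bit 2 = 1  t=1,i=6
  ....# -> #   bit 1 = 1  t=2,i=3
  ..... -> #   bit 0 = 1  t=3,i=12
  bits 00100110100001100110001000110111 = 646341175

646341175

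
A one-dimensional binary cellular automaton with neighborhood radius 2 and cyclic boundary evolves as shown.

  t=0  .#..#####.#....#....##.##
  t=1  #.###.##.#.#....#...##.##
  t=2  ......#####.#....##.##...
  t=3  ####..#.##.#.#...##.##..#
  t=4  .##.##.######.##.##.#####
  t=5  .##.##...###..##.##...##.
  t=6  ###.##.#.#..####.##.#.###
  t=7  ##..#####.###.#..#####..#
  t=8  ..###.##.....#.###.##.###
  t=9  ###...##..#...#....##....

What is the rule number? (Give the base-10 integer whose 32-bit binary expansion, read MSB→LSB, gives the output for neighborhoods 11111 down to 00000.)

3329114049

  nb #####: next=#  (t=0,i=6, bit31=1)
  nb ####.: next=#  (t=0,i=7, bit30=1)
  nb ###.#: next=.  (t=0,i=8, bit29=0)
  nb ###..: next=.  (t=3,i=3, bit28=0)
  nb ##.##: next=.  (t=0,i=22, bit27=0)
  nb ##.#.: next=#  (t=0,i=0, bit26=1)
  nb ##..#: next=#  (t=3,i=4, bit25=1)
  nb ##...: next=.  (t=2,i=22, bit24=0)
  nb #.###: next=.  (t=1,i=2, bit23=0)
  nb #.##.: next=#  (t=0,i=23, bit22=1)
  nb #.#.#: next=#  (t=1,i=9, bit21=1)
  nb #.#..: next=.  (t=0,i=1, bit20=0)
  nb #..##: next=#  (t=0,i=3, bit19=1)
  nb #..#.: next=#  (t=3,i=5, bit18=1)
  nb #...#: next=#  (t=1,i=18, bit17=1)
  nb #....: next=.  (t=0,i=12, bit16=0)
  nb .####: next=.  (t=0,i=5, bit15=0)
  nb .###.: next=.  (t=1,i=3, bit14=0)
  nb .##.#: next=#  (t=0,i=21, bit13=1)
  nb .##..: next=#  (t=2,i=21, bit12=1)
  nb .#.##: next=#  (t=3,i=7, bit11=1)
  nb .#.#.: next=#  (t=1,i=10, bit10=1)
  nb .#..#: next=#  (t=0,i=2, bit9=1)
  nb .#...: next=#  (t=0,i=11, bit8=1)
  nb ..###: next=#  (t=0,i=4, bit7=1)
  nb ..##.: next=#  (t=0,i=20, bit6=1)
  nb ..#.#: next=.  (t=3,i=6, bit5=0)
  nb ..#..: next=.  (t=0,i=15, bit4=0)
  nb ...##: next=.  (t=0,i=19, bit3=0)
  nb ...#.: next=.  (t=0,i=14, bit2=0)
  nb ....#: next=.  (t=0,i=13, bit1=0)
  nb .....: next=#  (t=2,i=0, bit0=1)
  bits 11000110011011100011111111000001 = 3329114049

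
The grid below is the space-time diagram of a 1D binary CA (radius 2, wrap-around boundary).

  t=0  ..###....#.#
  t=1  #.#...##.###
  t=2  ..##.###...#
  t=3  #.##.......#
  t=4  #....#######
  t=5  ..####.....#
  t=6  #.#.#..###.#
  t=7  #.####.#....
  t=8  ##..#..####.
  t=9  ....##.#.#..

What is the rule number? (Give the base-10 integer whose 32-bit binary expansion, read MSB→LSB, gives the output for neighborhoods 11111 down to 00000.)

  [31] ##### => .  t=4,i=7
  [30] ####. => #  t=1,i=11
  [29] ###.# => .  t=1,i=0
  [28] ###.. => .  t=0,i=4
  [27] ##.## => .  t=1,i=8
  [26] ##.#. => .  t=1,i=1
  [25] ##..# => .  t=8,i=2
  [24] ##... => .  t=0,i=5
  [23] #.### => .  t=1,i=9
  [22] #.##. => .  t=3,i=2
  [21] #.#.# => #  t=6,i=2
  [20] #.#.. => #  t=0,i=11
  [19] #..## => .  t=0,i=1
  [18] #..#. => .  t=8,i=3
  [17] #...# => .  t=1,i=4
  [16] #.... => #  t=0,i=6
  [15] .#### => .  t=1,i=10
  [14] .###. => .  t=0,i=3
  [13] .##.# => #  t=1,i=7
  [12] .##.. => .  t=3,i=3
  [11] .#.## => #  t=7,i=1
  [10] .#.#. => #  t=0,i=10
  [9] .#..# => #  t=0,i=0
  [8] .#... => #  t=1,i=3
  [7] ..### => #  t=0,i=2
  [6] ..##. => #  t=1,i=6
  [5] ..#.# => #  t=0,i=9
  [4] ..#.. => #  t=2,i=11
  [3] ...## => #  t=1,i=5
  [2] ...#. => .  t=0,i=8
  [1] ....# => #  t=0,i=7
  [0] ..... => #  t=3,i=6
  bits 01000000001100010010111111111011 = 1076965371

1076965371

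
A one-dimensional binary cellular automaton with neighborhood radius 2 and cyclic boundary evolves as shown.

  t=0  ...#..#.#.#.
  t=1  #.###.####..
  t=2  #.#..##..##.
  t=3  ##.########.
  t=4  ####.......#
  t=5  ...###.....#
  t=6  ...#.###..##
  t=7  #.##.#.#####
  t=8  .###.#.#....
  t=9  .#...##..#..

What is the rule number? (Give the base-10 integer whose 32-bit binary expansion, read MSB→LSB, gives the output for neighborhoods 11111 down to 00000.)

468268788

  [31] ##### => .  t=3,i=5
  [30] ####. => .  t=1,i=8
  [29] ###.# => .  t=1,i=4
  [28] ###.. => #  t=1,i=9
  [27] ##.## => #  t=1,i=5
  [26] ##.#. => .  t=2,i=11
  [25] ##..# => #  t=1,i=10
  [24] ##... => #  t=4,i=4
  [23] #.### => #  t=1,i=2
  [22] #.##. => #  t=3,i=0
  [21] #.#.# => #  t=0,i=8
  [20] #.#.. => .  t=0,i=10
  [19] #..## => #  t=2,i=4
  [18] #..#. => .  t=0,i=5
  [17] #...# => .  t=5,i=1
  [16] #.... => #  t=0,i=0
  [15] .#### => .  t=1,i=7
  [14] .###. => .  t=1,i=3
  [13] .##.# => #  t=2,i=10
  [12] .##.. => #  t=2,i=6
  [11] .#.## => .  t=1,i=1
  [10] .#.#. => #  t=0,i=7
  [9] .#..# => #  t=0,i=4
  [8] .#... => .  t=0,i=11
  [7] ..### => #  t=4,i=11
  [6] ..##. => #  t=2,i=5
  [5] ..#.# => #  t=0,i=6
  [4] ..#.. => #  t=0,i=3
  [3] ...## => .  t=4,i=10
  [2] ...#. => #  t=0,i=2
  [1] ....# => .  t=0,i=1
  [0] ..... => .  t=4,i=6
  bits 00011011111010010011011011110100 = 468268788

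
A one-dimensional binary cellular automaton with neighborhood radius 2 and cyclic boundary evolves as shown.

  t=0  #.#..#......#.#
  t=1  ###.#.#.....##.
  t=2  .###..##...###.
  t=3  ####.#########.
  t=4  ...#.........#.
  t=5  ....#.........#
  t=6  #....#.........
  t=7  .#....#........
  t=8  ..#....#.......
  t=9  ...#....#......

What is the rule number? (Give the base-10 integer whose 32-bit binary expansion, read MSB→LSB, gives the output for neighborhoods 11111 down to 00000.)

  #####|.  b31=0 t=3,i=7
  ####.|.  b30=0 t=3,i=2
  ###.#|#  b29=1 t=1,i=2
  ###..|#  b28=1 t=2,i=3
  ##.##|.  b27=0 t=1,i=14
  ##.#.|#  b26=1 t=0,i=1
  ##..#|.  b25=0 t=2,i=4
  ##...|#  b24=1 t=2,i=8
  #.###|.  b23=0 t=1,i=0
  #.##.|.  b22=0 t=0,i=14
  #.#.#|.  b21=0 t=1,i=4
  #.#..|#  b20=1 t=0,i=2
  #..##|#  b19=1 t=2,i=0
  #..#.|#  b18=1 t=0,i=4
  #...#|#  b17=1 t=2,i=9
  #....|.  b16=0 t=0,i=7
  .####|.  b15=0 t=3,i=1
  .###.|#  b14=1 t=1,i=1
  .##.#|#  b13=1 t=0,i=0
  .##..|#  b12=1 t=2,i=7
  .#.##|#  b11=1 t=0,i=13
  .#.#.|.  b10=0 t=1,i=5
  .#..#|.  b9=0 t=0,i=3
  .#...|#  b8=1 t=0,i=6
  ..###|#  b7=1 t=2,i=1
  ..##.|#  b6=1 t=1,i=12
  ..#.#|#  b5=1 t=0,i=12
  ..#..|.  b4=0 t=0,i=5
  ...##|#  b3=1 t=1,i=11
  ...#.|.  b2=0 t=0,i=11
  ....#|.  b1=0 t=0,i=10
  .....|.  b0=0 t=0,i=8
  bits 00110101000111100111100111101000 = 891189736

891189736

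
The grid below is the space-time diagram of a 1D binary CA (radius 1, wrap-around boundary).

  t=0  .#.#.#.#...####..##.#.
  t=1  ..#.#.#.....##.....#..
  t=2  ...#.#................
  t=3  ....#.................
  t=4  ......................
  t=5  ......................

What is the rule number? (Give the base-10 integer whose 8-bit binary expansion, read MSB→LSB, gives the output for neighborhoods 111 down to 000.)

  ### -> #   bit 7 = 1  t=0,i=12
  ##. -> .   bit 6 = 0  t=0,i=14
  #.# -> #   bit 5 = 1  t=0,i=2
  #.. -> .   bit 4 = 0  t=0,i=8
  .## -> .   bit 3 = 0  t=0,i=11
  .#. -> .   bit 2 = 0  t=0,i=1
  ..# -> .   bit 1 = 0  t=0,i=0
  ... -> .   bit 0 = 0  t=0,i=9
  bits 10100000 = 160

160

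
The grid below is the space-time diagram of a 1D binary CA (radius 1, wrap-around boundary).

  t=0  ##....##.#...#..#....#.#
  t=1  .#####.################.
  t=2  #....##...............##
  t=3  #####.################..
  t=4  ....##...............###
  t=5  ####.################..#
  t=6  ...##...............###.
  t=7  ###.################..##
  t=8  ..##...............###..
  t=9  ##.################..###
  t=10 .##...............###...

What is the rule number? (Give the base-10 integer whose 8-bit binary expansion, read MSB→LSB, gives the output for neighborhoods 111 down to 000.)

  ###|.  b7=0 t=0,i=0
  ##.|#  b6=1 t=0,i=1
  #.#|#  b5=1 t=0,i=8
  #..|#  b4=1 t=0,i=2
  .##|.  b3=0 t=0,i=6
  .#.|#  b2=1 t=0,i=9
  ..#|#  b1=1 t=0,i=5
  ...|#  b0=1 t=0,i=3
  bits 01110111 = 119

119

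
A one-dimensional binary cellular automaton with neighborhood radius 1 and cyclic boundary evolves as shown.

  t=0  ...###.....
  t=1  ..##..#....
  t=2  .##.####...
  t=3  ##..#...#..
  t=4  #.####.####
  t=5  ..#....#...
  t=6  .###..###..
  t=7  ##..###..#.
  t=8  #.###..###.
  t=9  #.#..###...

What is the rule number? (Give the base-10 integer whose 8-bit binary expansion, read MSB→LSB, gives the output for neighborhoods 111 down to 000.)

30

  ### -> .   bit 7 = 0  t=0,i=4
  ##. -> .   bit 6 = 0  t=0,i=5
  #.# -> .   bit 5 = 0  t=2,i=3
  #.. -> #   bit 4 = 1  t=0,i=6
  .## -> #   bit 3 = 1  t=0,i=3
  .#. -> #   bit 2 = 1  t=1,i=6
  ..# -> #   bit 1 = 1  t=0,i=2
  ... -> .   bit 0 = 0  t=0,i=0
  bits 00011110 = 30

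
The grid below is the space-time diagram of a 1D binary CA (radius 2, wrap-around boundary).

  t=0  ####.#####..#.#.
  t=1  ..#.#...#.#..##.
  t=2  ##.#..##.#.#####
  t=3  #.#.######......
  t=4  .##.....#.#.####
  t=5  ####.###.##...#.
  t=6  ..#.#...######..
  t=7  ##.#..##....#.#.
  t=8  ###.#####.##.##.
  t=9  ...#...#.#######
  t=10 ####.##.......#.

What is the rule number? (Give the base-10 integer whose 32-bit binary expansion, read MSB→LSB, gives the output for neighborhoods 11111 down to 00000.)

  ##### -> .   bit 31 = 0  t=0,i=7
  ####. -> #   bit 30 = 1  t=0,i=2
  ###.# -> .   bit 29 = 0  t=0,i=3
  ###.. -> .   bit 28 = 0  t=0,i=9
  ##.## -> #   bit 27 = 1  t=0,i=4
  ##.#. -> #   bit 26 = 1  t=2,i=2
  ##..# -> #   bit 25 = 1  t=0,i=10
  ##... -> #   bit 24 = 1  t=1,i=15
  #.### -> .   bit 23 = 0  t=0,i=0
  #.##. -> #   bit 22 = 1  t=4,i=1
  #.#.# -> #   bit 21 = 1  t=0,i=14
  #.#.. -> .   bit 20 = 0  t=1,i=4
  #..## -> #   bit 19 = 1  t=1,i=12
  #..#. -> .   bit 18 = 0  t=0,i=11
  #...# -> #   bit 17 = 1  t=1,i=0
  #.... -> .   bit 16 = 0  t=3,i=11
  .#### -> .   bit 15 = 0  t=0,i=1
  .###. -> .   bit 14 = 0  t=5,i=6
  .##.# -> #   bit 13 = 1  t=2,i=7
  .##.. -> #   bit 12 = 1  t=1,i=14
  .#.## -> .   bit 11 = 0  t=0,i=15
  .#.#. -> #   bit 10 = 1  t=0,i=13
  .#..# -> #   bit 9 = 1  t=1,i=11
  .#... -> .   bit 8 = 0  t=1,i=5
  ..### -> .   bit 7 = 0  t=6,i=8
  ..##. -> #   bit 6 = 1  t=1,i=13
  ..#.# -> .   bit 5 = 0  t=0,i=12
  ..#.. -> #   bit 4 = 1  t=9,i=3
  ...## -> #   bit 3 = 1  t=6,i=7
  ...#. -> #   bit 2 = 1  t=1,i=1
  ....# -> #   bit 1 = 1  t=3,i=14
  ..... -> #   bit 0 = 1  t=3,i=12
  bits 01001111011010100011011001011111 = 1332360799

1332360799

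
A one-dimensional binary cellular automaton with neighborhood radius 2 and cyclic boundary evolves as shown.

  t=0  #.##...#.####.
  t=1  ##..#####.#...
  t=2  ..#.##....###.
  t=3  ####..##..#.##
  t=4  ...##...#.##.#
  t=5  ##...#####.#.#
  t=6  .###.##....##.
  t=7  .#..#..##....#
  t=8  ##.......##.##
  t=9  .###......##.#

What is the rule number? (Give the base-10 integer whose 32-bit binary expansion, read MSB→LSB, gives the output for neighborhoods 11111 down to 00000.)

  ##### -> .   bit 31 = 0  t=1,i=6
  ####. -> .   bit 30 = 0  t=0,i=11
  ###.# -> .   bit 29 = 0  t=0,i=12
  ###.. -> #   bit 28 = 1  t=2,i=12
  ##.## -> #   bit 27 = 1  t=6,i=4
  ##.#. -> .   bit 26 = 0  t=0,i=13
  ##..# -> #   bit 25 = 1  t=1,i=2
  ##... -> #   bit 24 = 1  t=0,i=4
  #.### -> .   bit 23 = 0  t=0,i=9
  #.##. -> .   bit 22 = 0  t=0,i=2
  #.#.# -> #   bit 21 = 1  t=0,i=0
  #.#.. -> #   bit 20 = 1  t=1,i=10
  #..## -> .   bit 19 = 0  t=1,i=3
  #..#. -> .   bit 18 = 0  t=3,i=9
  #...# -> #   bit 17 = 1  t=0,i=5
  #.... -> #   bit 16 = 1  t=2,i=7
  .#### -> #   bit 15 = 1  t=0,i=10
  .###. -> .   bit 14 = 0  t=2,i=11
  .##.# -> #   bit 13 = 1  t=4,i=11
  .##.. -> .   bit 12 = 0  t=0,i=3
  .#.## -> #   bit 11 = 1  t=0,i=1
  .#.#. -> #   bit 10 = 1  t=7,i=0
  .#..# -> .   bit 9 = 0  t=7,i=2
  .#... -> #   bit 8 = 1  t=1,i=11
  ..### -> #   bit 7 = 1  t=1,i=4
  ..##. -> .   bit 6 = 0  t=1,i=0
  ..#.# -> #   bit 5 = 1  t=0,i=7
  ..#.. -> .   bit 4 = 0  t=7,i=4
  ...## -> .   bit 3 = 0  t=1,i=13
  ...#. -> #   bit 2 = 1  t=0,i=6
  ....# -> .   bit 1 = 0  t=2,i=8
  ..... -> .   bit 0 = 0  t=8,i=4
  bits 00011011001100111010110110100100 = 456371620

456371620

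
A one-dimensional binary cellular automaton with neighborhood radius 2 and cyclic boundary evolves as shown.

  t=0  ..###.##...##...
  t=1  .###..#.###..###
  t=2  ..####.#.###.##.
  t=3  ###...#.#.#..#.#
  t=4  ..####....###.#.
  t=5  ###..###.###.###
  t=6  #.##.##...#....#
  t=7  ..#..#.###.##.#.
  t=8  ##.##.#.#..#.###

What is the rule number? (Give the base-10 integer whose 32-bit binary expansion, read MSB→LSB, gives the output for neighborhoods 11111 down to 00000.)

2539080589

  #####|#  b31=1 t=5,i=0
  ####.|.  b30=0 t=2,i=4
  ###.#|.  b29=0 t=0,i=4
  ###..|#  b28=1 t=1,i=3
  ##.##|.  b27=0 t=0,i=5
  ##.#.|#  b26=1 t=2,i=6
  ##..#|#  b25=1 t=1,i=4
  ##...|#  b24=1 t=0,i=8
  #.###|.  b23=0 t=1,i=1
  #.##.|#  b22=1 t=0,i=6
  #.#.#|.  b21=0 t=2,i=7
  #.#..|#  b20=1 t=3,i=10
  #..##|.  b19=0 t=1,i=12
  #..#.|#  b18=1 t=1,i=5
  #...#|#  b17=1 t=0,i=9
  #....|#  b16=1 t=0,i=14
  .####|.  b15=0 t=2,i=3
  .###.|#  b14=1 t=0,i=3
  .##.#|.  b13=0 t=6,i=0
  .##..|.  b12=0 t=0,i=7
  .#.##|#  b11=1 t=1,i=7
  .#.#.|.  b10=0 t=3,i=7
  .#..#|#  b9=1 t=3,i=11
  .#...|#  b8=1 t=4,i=15
  ..###|#  b7=1 t=0,i=2
  ..##.|.  b6=0 t=0,i=11
  ..#.#|.  b5=0 t=1,i=6
  ..#..|.  b4=0 t=6,i=10
  ...##|#  b3=1 t=0,i=1
  ...#.|#  b2=1 t=3,i=5
  ....#|.  b1=0 t=0,i=0
  .....|#  b0=1 t=0,i=15
  bits 10010111010101110100101110001101 = 2539080589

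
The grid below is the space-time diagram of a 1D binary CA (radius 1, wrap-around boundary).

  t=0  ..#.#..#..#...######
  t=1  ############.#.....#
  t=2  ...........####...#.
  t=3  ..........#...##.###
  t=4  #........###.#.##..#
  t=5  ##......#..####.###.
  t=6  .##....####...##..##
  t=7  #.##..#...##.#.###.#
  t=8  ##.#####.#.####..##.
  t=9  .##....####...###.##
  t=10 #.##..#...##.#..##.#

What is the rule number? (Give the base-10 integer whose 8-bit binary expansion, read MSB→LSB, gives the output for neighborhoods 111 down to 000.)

  [7] ### => .  t=0,i=15
  [6] ##. => #  t=0,i=19
  [5] #.# => #  t=0,i=3
  [4] #.. => #  t=0,i=0
  [3] .## => .  t=0,i=14
  [2] .#. => #  t=0,i=2
  [1] ..# => #  t=0,i=1
  [0] ... => .  t=0,i=12
  bits 01110110 = 118

118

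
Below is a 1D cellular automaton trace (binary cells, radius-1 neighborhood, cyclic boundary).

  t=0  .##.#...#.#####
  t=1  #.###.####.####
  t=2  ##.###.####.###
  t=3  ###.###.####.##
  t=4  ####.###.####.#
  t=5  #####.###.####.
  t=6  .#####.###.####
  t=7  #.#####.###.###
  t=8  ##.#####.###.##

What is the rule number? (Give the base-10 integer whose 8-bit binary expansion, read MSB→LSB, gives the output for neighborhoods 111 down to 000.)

  nb ###: next=#  (t=0,i=11, bit7=1)
  nb ##.: next=#  (t=0,i=2, bit6=1)
  nb #.#: next=#  (t=0,i=0, bit5=1)
  nb #..: next=.  (t=0,i=5, bit4=0)
  nb .##: next=.  (t=0,i=1, bit3=0)
  nb .#.: next=#  (t=0,i=4, bit2=1)
  nb ..#: next=#  (t=0,i=7, bit1=1)
  nb ...: next=#  (t=0,i=6, bit0=1)
  bits 11100111 = 231

231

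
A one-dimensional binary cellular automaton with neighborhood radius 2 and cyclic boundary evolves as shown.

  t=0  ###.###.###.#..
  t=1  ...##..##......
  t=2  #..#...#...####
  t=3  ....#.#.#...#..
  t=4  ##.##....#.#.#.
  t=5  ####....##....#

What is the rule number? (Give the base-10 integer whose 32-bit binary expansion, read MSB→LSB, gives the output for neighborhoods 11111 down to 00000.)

  ##### -> .   bit 31 = 0  t=2,i=13
  ####. -> .   bit 30 = 0  t=2,i=14
  ###.# -> .   bit 29 = 0  t=0,i=2
  ###.. -> .   bit 28 = 0  t=2,i=0
  ##.## -> #   bit 27 = 1  t=0,i=3
  ##.#. -> .   bit 26 = 0  t=0,i=11
  ##..# -> .   bit 25 = 0  t=1,i=5
  ##... -> .   bit 24 = 0  t=1,i=9
  #.### -> #   bit 23 = 1  t=0,i=4
  #.##. -> #   bit 22 = 1  t=4,i=0
  #.#.# -> .   bit 21 = 0  t=3,i=6
  #.#.. -> .   bit 20 = 0  t=0,i=12
  #..## -> .   bit 19 = 0  t=0,i=14
  #..#. -> .   bit 18 = 0  t=2,i=2
  #...# -> .   bit 17 = 0  t=2,i=5
  #.... -> .   bit 16 = 0  t=1,i=10
  .#### -> #   bit 15 = 1  t=2,i=12
  .###. -> .   bit 14 = 0  t=0,i=1
  .##.# -> #   bit 13 = 1  t=4,i=1
  .##.. -> .   bit 12 = 0  t=1,i=4
  .#.## -> #   bit 11 = 1  t=4,i=14
  .#.#. -> .   bit 10 = 0  t=3,i=5
  .#..# -> .   bit 9 = 0  t=0,i=13
  .#... -> #   bit 8 = 1  t=2,i=4
  ..### -> .   bit 7 = 0  t=0,i=0
  ..##. -> #   bit 6 = 1  t=1,i=3
  ..#.# -> #   bit 5 = 1  t=3,i=4
  ..#.. -> .   bit 4 = 0  t=2,i=3
  ...## -> .   bit 3 = 0  t=1,i=2
  ...#. -> #   bit 2 = 1  t=2,i=6
  ....# -> .   bit 1 = 0  t=1,i=1
  ..... -> #   bit 0 = 1  t=1,i=0
  bits 00001000110000001010100101100101 = 146844005

146844005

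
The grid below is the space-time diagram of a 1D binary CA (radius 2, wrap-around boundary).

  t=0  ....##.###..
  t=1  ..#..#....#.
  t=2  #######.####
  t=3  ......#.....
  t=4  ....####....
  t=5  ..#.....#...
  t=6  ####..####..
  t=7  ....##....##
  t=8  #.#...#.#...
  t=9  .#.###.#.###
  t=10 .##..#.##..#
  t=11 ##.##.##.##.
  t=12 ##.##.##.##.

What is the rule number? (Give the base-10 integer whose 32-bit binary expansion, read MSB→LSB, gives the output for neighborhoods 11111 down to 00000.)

  #####|.  b31=0 t=2,i=0
  ####.|.  b30=0 t=2,i=5
  ###.#|#  b29=1 t=2,i=6
  ###..|.  b28=0 t=0,i=9
  ##.##|.  b27=0 t=0,i=6
  ##.#.|.  b26=0 t=9,i=0
  ##..#|#  b25=1 t=6,i=4
  ##...|#  b24=1 t=0,i=10
  #.###|.  b23=0 t=0,i=7
  #.##.|#  b22=1 t=10,i=1
  #.#.#|#  b21=1 t=9,i=1
  #.#..|.  b20=0 t=8,i=2
  #..##|#  b19=1 t=6,i=5
  #..#.|#  b18=1 t=1,i=4
  #...#|#  b17=1 t=1,i=0
  #....|.  b16=0 t=0,i=11
  .####|.  b15=0 t=2,i=9
  .###.|.  b14=0 t=0,i=8
  .##.#|#  b13=1 t=0,i=5
  .##..|.  b12=0 t=7,i=5
  .#.##|#  b11=1 t=9,i=2
  .#.#.|#  b10=1 t=8,i=1
  .#..#|#  b9=1 t=1,i=3
  .#...|#  b8=1 t=1,i=6
  ..###|.  b7=0 t=4,i=4
  ..##.|.  b6=0 t=0,i=4
  ..#.#|.  b5=0 t=8,i=0
  ..#..|#  b4=1 t=1,i=2
  ...##|.  b3=0 t=0,i=3
  ...#.|#  b2=1 t=1,i=1
  ....#|#  b1=1 t=0,i=2
  .....|.  b0=0 t=0,i=0
  bits 00100011011011100010111100010110 = 594423574

594423574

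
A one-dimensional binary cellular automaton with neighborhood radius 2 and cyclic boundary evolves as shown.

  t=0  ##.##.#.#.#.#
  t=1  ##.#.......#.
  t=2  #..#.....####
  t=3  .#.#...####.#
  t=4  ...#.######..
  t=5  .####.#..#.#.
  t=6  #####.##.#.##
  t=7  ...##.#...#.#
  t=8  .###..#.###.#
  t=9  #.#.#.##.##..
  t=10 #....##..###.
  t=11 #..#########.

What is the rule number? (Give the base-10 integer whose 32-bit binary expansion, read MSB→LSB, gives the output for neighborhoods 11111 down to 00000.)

  #####|.  b31=0 t=2,i=11
  ####.|#  b30=1 t=2,i=12
  ###.#|#  b29=1 t=0,i=1
  ###..|.  b28=0 t=2,i=0
  ##.##|.  b27=0 t=0,i=2
  ##.#.|.  b26=0 t=0,i=5
  ##..#|#  b25=1 t=2,i=1
  ##...|#  b24=1 t=4,i=11
  #.###|.  b23=0 t=0,i=12
  #.##.|#  b22=1 t=0,i=3
  #.#.#|.  b21=0 t=0,i=6
  #.#..|#  b20=1 t=1,i=3
  #..##|#  b19=1 t=5,i=0
  #..#.|.  b18=0 t=2,i=2
  #...#|#  b17=1 t=3,i=5
  #....|.  b16=0 t=1,i=5
  .####|#  b15=1 t=2,i=10
  .###.|#  b14=1 t=0,i=0
  .##.#|.  b13=0 t=0,i=4
  .##..|#  b12=1 t=9,i=10
  .#.##|#  b11=1 t=0,i=11
  .#.#.|.  b10=0 t=0,i=7
  .#..#|#  b9=1 t=5,i=7
  .#...|.  b8=0 t=1,i=4
  ..###|#  b7=1 t=2,i=9
  ..##.|#  b6=1 t=7,i=3
  ..#.#|#  b5=1 t=1,i=11
  ..#..|#  b4=1 t=2,i=3
  ...##|#  b3=1 t=2,i=8
  ...#.|#  b2=1 t=1,i=10
  ....#|#  b1=1 t=1,i=9
  .....|.  b0=0 t=1,i=6
  bits 01100011010110101101101011111110 = 1666898686

1666898686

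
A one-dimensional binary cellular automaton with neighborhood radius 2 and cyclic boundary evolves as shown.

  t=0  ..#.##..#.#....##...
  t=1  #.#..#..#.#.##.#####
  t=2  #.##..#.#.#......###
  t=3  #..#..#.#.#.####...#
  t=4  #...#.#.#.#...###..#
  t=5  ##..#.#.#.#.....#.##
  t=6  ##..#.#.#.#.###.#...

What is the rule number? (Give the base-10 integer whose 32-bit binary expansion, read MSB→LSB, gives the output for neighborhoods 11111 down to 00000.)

4047049315

  nb #####: next=#  (t=1,i=17, bit31=1)
  nb ####.: next=#  (t=1,i=19, bit30=1)
  nb ###.#: next=#  (t=1,i=0, bit29=1)
  nb ###..: next=#  (t=3,i=15, bit28=1)
  nb ##.##: next=.  (t=1,i=14, bit27=0)
  nb ##.#.: next=.  (t=1,i=1, bit26=0)
  nb ##..#: next=.  (t=0,i=6, bit25=0)
  nb ##...: next=#  (t=0,i=17, bit24=1)
  nb #.###: next=.  (t=1,i=15, bit23=0)
  nb #.##.: next=.  (t=0,i=4, bit22=0)
  nb #.#.#: next=#  (t=1,i=10, bit21=1)
  nb #.#..: next=#  (t=0,i=10, bit20=1)
  nb #..##: next=#  (t=4,i=18, bit19=1)
  nb #..#.: next=.  (t=0,i=7, bit18=0)
  nb #...#: next=.  (t=3,i=17, bit17=0)
  nb #....: next=#  (t=0,i=12, bit16=1)
  nb .####: next=.  (t=1,i=16, bit15=0)
  nb .###.: next=.  (t=4,i=15, bit14=0)
  nb .##.#: next=.  (t=1,i=13, bit13=0)
  nb .##..: next=#  (t=0,i=5, bit12=1)
  nb .#.##: next=.  (t=0,i=3, bit11=0)
  nb .#.#.: next=.  (t=0,i=9, bit10=0)
  nb .#..#: next=#  (t=1,i=3, bit9=1)
  nb .#...: next=.  (t=0,i=11, bit8=0)
  nb ..###: next=.  (t=2,i=17, bit7=0)
  nb ..##.: next=#  (t=0,i=15, bit6=1)
  nb ..#.#: next=#  (t=0,i=2, bit5=1)
  nb ..#..: next=.  (t=1,i=5, bit4=0)
  nb ...##: next=.  (t=0,i=14, bit3=0)
  nb ...#.: next=.  (t=0,i=1, bit2=0)
  nb ....#: next=#  (t=0,i=0, bit1=1)
  nb .....: next=#  (t=0,i=19, bit0=1)
  bits 11110001001110010001001001100011 = 4047049315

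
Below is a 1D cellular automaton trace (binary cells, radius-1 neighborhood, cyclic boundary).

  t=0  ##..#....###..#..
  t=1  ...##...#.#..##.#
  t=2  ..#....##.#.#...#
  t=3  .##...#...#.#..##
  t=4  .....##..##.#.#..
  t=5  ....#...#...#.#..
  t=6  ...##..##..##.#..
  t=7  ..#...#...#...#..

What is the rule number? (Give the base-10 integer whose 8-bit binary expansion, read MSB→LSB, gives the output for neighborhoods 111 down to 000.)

  nb ###: next=#  (t=0,i=10, bit7=1)
  nb ##.: next=.  (t=0,i=1, bit6=0)
  nb #.#: next=.  (t=1,i=9, bit5=0)
  nb #..: next=.  (t=0,i=2, bit4=0)
  nb .##: next=.  (t=0,i=0, bit3=0)
  nb .#.: next=#  (t=0,i=4, bit2=1)
  nb ..#: next=#  (t=0,i=3, bit1=1)
  nb ...: next=.  (t=0,i=6, bit0=0)
  bits 10000110 = 134

134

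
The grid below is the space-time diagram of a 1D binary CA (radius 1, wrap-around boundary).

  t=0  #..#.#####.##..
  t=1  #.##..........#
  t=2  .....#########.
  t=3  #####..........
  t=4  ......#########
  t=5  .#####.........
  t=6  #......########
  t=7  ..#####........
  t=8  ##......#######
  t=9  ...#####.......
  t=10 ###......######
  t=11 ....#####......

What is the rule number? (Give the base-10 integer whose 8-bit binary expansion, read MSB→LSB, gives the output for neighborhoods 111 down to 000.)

  ### -> .   bit 7 = 0  t=0,i=6
  ##. -> .   bit 6 = 0  t=0,i=9
  #.# -> .   bit 5 = 0  t=0,i=4
  #.. -> .   bit 4 = 0  t=0,i=1
  .## -> .   bit 3 = 0  t=0,i=5
  .#. -> #   bit 2 = 1  t=0,i=0
  ..# -> #   bit 1 = 1  t=0,i=2
  ... -> #   bit 0 = 1  t=1,i=5
  bits 00000111 = 7

7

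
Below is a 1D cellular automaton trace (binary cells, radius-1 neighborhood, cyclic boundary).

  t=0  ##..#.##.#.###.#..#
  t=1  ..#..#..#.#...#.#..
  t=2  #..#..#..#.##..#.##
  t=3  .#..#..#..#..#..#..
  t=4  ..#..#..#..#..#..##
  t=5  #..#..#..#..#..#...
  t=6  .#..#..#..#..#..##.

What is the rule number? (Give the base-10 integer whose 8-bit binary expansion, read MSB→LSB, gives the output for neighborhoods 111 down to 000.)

49

  [7] ### => .  t=0,i=0
  [6] ##. => .  t=0,i=1
  [5] #.# => #  t=0,i=5
  [4] #.. => #  t=0,i=2
  [3] .## => .  t=0,i=6
  [2] .#. => .  t=0,i=4
  [1] ..# => .  t=0,i=3
  [0] ... => #  t=1,i=0
  bits 00110001 = 49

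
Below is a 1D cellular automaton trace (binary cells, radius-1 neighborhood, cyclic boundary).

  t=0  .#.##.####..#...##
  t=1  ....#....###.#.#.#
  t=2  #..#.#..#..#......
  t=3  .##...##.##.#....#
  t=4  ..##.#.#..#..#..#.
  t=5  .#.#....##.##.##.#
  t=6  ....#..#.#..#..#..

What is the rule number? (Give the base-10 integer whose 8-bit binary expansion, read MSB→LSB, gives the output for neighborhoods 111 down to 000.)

  [7] ### => .  t=0,i=7
  [6] ##. => #  t=0,i=4
  [5] #.# => .  t=0,i=0
  [4] #.. => #  t=0,i=10
  [3] .## => .  t=0,i=3
  [2] .#. => .  t=0,i=1
  [1] ..# => #  t=0,i=11
  [0] ... => .  t=0,i=14
  bits 01010010 = 82

82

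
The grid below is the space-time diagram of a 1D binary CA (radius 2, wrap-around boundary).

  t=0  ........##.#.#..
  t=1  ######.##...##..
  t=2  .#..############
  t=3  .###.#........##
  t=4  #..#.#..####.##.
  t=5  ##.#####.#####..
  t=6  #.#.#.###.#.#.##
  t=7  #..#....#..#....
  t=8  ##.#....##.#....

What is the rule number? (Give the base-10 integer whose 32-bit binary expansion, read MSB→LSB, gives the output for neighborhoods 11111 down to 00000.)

  [31] ##### => .  t=1,i=2
  [30] ####. => #  t=1,i=4
  [29] ###.# => #  t=1,i=5
  [28] ###.. => .  t=5,i=13
  [27] ##.## => #  t=1,i=6
  [26] ##.#. => .  t=0,i=10
  [25] ##..# => #  t=1,i=14
  [24] ##... => #  t=1,i=9
  [23] #.### => .  t=3,i=1
  [22] #.##. => #  t=1,i=7
  [21] #.#.# => .  t=0,i=11
  [20] #.#.. => #  t=0,i=13
  [19] #..## => #  t=1,i=15
  [18] #..#. => .  t=4,i=2
  [17] #...# => #  t=1,i=10
  [16] #.... => .  t=0,i=15
  [15] .#### => #  t=1,i=1
  [14] .###. => .  t=3,i=2
  [13] .##.# => .  t=0,i=9
  [12] .##.. => #  t=1,i=8
  [11] .#.## => .  t=6,i=5
  [10] .#.#. => #  t=0,i=12
  [9] .#..# => #  t=2,i=2
  [8] .#... => .  t=0,i=14
  [7] ..### => .  t=1,i=0
  [6] ..##. => #  t=0,i=8
  [5] ..#.# => #  t=4,i=3
  [4] ..#.. => #  t=7,i=0
  [3] ...## => #  t=0,i=7
  [2] ...#. => .  t=7,i=7
  [1] ....# => .  t=0,i=6
  [0] ..... => #  t=0,i=0
  bits 01101011010110101001011001111001 = 1801098873

1801098873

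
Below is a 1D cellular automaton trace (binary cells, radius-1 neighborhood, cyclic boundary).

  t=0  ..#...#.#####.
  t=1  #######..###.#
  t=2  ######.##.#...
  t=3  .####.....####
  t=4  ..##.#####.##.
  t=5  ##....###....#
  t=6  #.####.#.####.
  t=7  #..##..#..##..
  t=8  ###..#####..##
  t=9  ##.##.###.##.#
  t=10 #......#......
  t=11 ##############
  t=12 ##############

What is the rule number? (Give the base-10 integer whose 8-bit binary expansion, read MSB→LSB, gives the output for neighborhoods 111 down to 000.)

  [7] ### => #  t=0,i=9
  [6] ##. => .  t=0,i=12
  [5] #.# => .  t=0,i=7
  [4] #.. => #  t=0,i=3
  [3] .## => .  t=0,i=8
  [2] .#. => #  t=0,i=2
  [1] ..# => #  t=0,i=1
  [0] ... => #  t=0,i=0
  bits 10010111 = 151

151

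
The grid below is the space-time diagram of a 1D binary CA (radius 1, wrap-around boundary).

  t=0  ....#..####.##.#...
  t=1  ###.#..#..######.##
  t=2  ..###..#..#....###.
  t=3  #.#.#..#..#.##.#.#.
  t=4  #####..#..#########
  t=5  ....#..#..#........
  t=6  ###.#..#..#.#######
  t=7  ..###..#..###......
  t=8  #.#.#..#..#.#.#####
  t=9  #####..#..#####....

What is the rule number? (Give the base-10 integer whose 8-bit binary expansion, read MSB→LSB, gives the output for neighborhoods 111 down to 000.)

  [7] ### => .  t=0,i=8
  [6] ##. => #  t=0,i=10
  [5] #.# => #  t=0,i=11
  [4] #.. => .  t=0,i=5
  [3] .## => #  t=0,i=7
  [2] .#. => #  t=0,i=4
  [1] ..# => .  t=0,i=3
  [0] ... => #  t=0,i=0
  bits 01101101 = 109

109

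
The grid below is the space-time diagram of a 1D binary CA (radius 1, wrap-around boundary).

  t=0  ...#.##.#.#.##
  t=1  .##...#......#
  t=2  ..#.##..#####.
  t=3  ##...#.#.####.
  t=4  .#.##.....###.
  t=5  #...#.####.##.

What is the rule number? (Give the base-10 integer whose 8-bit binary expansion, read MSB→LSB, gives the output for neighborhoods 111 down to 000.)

195

  ###|#  b7=1 t=2,i=9
  ##.|#  b6=1 t=0,i=6
  #.#|.  b5=0 t=0,i=4
  #..|.  b4=0 t=0,i=0
  .##|.  b3=0 t=0,i=5
  .#.|.  b2=0 t=0,i=3
  ..#|#  b1=1 t=0,i=2
  ...|#  b0=1 t=0,i=1
  bits 11000011 = 195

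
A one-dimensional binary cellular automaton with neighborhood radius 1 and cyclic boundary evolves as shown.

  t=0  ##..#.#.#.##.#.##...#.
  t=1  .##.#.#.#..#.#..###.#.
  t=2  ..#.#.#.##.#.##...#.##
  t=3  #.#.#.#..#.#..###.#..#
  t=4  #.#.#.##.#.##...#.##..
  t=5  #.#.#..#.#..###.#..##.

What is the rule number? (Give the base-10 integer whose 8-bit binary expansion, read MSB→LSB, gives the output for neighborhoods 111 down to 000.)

85

  ### -> .   bit 7 = 0  t=1,i=17
  ##. -> #   bit 6 = 1  t=0,i=1
  #.# -> .   bit 5 = 0  t=0,i=5
  #.. -> #   bit 4 = 1  t=0,i=2
  .## -> .   bit 3 = 0  t=0,i=0
  .#. -> #   bit 2 = 1  t=0,i=4
  ..# -> .   bit 1 = 0  t=0,i=3
  ... -> #   bit 0 = 1  t=0,i=18
  bits 01010101 = 85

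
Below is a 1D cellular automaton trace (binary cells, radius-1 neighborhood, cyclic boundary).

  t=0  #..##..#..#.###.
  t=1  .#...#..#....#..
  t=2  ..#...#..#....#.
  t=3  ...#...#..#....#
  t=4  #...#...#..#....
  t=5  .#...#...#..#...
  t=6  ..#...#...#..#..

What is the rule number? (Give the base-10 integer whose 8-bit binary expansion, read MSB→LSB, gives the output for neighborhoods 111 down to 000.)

144

  nb ###: next=#  (t=0,i=13, bit7=1)
  nb ##.: next=.  (t=0,i=4, bit6=0)
  nb #.#: next=.  (t=0,i=11, bit5=0)
  nb #..: next=#  (t=0,i=1, bit4=1)
  nb .##: next=.  (t=0,i=3, bit3=0)
  nb .#.: next=.  (t=0,i=0, bit2=0)
  nb ..#: next=.  (t=0,i=2, bit1=0)
  nb ...: next=.  (t=1,i=3, bit0=0)
  bits 10010000 = 144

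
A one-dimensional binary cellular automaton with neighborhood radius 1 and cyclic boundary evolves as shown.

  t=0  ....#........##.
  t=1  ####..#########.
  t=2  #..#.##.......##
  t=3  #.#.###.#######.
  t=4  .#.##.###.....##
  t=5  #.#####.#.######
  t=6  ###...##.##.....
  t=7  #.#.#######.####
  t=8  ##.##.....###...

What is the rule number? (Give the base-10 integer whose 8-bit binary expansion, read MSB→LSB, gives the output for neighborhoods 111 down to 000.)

107

  ###|.  b7=0 t=1,i=1
  ##.|#  b6=1 t=0,i=14
  #.#|#  b5=1 t=1,i=15
  #..|.  b4=0 t=0,i=5
  .##|#  b3=1 t=0,i=13
  .#.|.  b2=0 t=0,i=4
  ..#|#  b1=1 t=0,i=3
  ...|#  b0=1 t=0,i=0
  bits 01101011 = 107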